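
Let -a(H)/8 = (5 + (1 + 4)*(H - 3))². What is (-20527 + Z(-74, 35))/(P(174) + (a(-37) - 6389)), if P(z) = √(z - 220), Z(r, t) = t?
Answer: 6364589788/96465526967 + 20492*I*√46/96465526967 ≈ 0.065978 + 1.4408e-6*I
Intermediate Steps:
a(H) = -8*(-10 + 5*H)² (a(H) = -8*(5 + (1 + 4)*(H - 3))² = -8*(5 + 5*(-3 + H))² = -8*(5 + (-15 + 5*H))² = -8*(-10 + 5*H)²)
P(z) = √(-220 + z)
(-20527 + Z(-74, 35))/(P(174) + (a(-37) - 6389)) = (-20527 + 35)/(√(-220 + 174) + (-200*(-2 - 37)² - 6389)) = -20492/(√(-46) + (-200*(-39)² - 6389)) = -20492/(I*√46 + (-200*1521 - 6389)) = -20492/(I*√46 + (-304200 - 6389)) = -20492/(I*√46 - 310589) = -20492/(-310589 + I*√46)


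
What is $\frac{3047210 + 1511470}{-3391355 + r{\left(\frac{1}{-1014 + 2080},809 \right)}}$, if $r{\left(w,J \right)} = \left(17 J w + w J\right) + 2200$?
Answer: $- \frac{1214888220}{903206167} \approx -1.3451$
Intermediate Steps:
$r{\left(w,J \right)} = 2200 + 18 J w$ ($r{\left(w,J \right)} = \left(17 J w + J w\right) + 2200 = 18 J w + 2200 = 2200 + 18 J w$)
$\frac{3047210 + 1511470}{-3391355 + r{\left(\frac{1}{-1014 + 2080},809 \right)}} = \frac{3047210 + 1511470}{-3391355 + \left(2200 + 18 \cdot 809 \frac{1}{-1014 + 2080}\right)} = \frac{4558680}{-3391355 + \left(2200 + 18 \cdot 809 \cdot \frac{1}{1066}\right)} = \frac{4558680}{-3391355 + \left(2200 + \frac{7281}{533}\right)} = \frac{4558680}{-3391355 + \frac{1179881}{533}} = \frac{4558680}{- \frac{1806412334}{533}} = 4558680 \left(- \frac{533}{1806412334}\right) = - \frac{1214888220}{903206167}$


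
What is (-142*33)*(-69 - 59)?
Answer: 599808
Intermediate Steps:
(-142*33)*(-69 - 59) = -4686*(-128) = 599808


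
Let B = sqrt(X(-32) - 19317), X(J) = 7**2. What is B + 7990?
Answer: 7990 + 2*I*sqrt(4817) ≈ 7990.0 + 138.81*I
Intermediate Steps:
X(J) = 49
B = 2*I*sqrt(4817) (B = sqrt(49 - 19317) = sqrt(-19268) = 2*I*sqrt(4817) ≈ 138.81*I)
B + 7990 = 2*I*sqrt(4817) + 7990 = 7990 + 2*I*sqrt(4817)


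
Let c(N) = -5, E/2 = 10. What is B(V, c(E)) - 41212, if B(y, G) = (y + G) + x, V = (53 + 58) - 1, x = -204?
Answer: -41311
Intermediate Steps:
E = 20 (E = 2*10 = 20)
V = 110 (V = 111 - 1 = 110)
B(y, G) = -204 + G + y (B(y, G) = (y + G) - 204 = (G + y) - 204 = -204 + G + y)
B(V, c(E)) - 41212 = (-204 - 5 + 110) - 41212 = -99 - 41212 = -41311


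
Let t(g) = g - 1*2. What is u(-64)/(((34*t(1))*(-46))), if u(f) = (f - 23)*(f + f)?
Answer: 2784/391 ≈ 7.1202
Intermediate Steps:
u(f) = 2*f*(-23 + f) (u(f) = (-23 + f)*(2*f) = 2*f*(-23 + f))
t(g) = -2 + g (t(g) = g - 2 = -2 + g)
u(-64)/(((34*t(1))*(-46))) = (2*(-64)*(-23 - 64))/(((34*(-2 + 1))*(-46))) = (2*(-64)*(-87))/(((34*(-1))*(-46))) = 11136/((-34*(-46))) = 11136/1564 = 11136*(1/1564) = 2784/391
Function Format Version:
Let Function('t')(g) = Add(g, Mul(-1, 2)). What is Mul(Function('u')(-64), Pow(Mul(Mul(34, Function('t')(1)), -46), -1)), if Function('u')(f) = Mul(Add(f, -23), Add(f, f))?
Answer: Rational(2784, 391) ≈ 7.1202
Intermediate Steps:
Function('u')(f) = Mul(2, f, Add(-23, f)) (Function('u')(f) = Mul(Add(-23, f), Mul(2, f)) = Mul(2, f, Add(-23, f)))
Function('t')(g) = Add(-2, g) (Function('t')(g) = Add(g, -2) = Add(-2, g))
Mul(Function('u')(-64), Pow(Mul(Mul(34, Function('t')(1)), -46), -1)) = Mul(Mul(2, -64, Add(-23, -64)), Pow(Mul(Mul(34, Add(-2, 1)), -46), -1)) = Mul(Mul(2, -64, -87), Pow(Mul(Mul(34, -1), -46), -1)) = Mul(11136, Pow(Mul(-34, -46), -1)) = Mul(11136, Pow(1564, -1)) = Mul(11136, Rational(1, 1564)) = Rational(2784, 391)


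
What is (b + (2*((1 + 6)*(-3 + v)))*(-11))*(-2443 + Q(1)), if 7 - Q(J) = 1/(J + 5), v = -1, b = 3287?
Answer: -19016717/2 ≈ -9.5084e+6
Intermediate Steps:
Q(J) = 7 - 1/(5 + J) (Q(J) = 7 - 1/(J + 5) = 7 - 1/(5 + J))
(b + (2*((1 + 6)*(-3 + v)))*(-11))*(-2443 + Q(1)) = (3287 + (2*((1 + 6)*(-3 - 1)))*(-11))*(-2443 + (34 + 7*1)/(5 + 1)) = (3287 + (2*(7*(-4)))*(-11))*(-2443 + (34 + 7)/6) = (3287 + (2*(-28))*(-11))*(-2443 + (⅙)*41) = (3287 - 56*(-11))*(-2443 + 41/6) = (3287 + 616)*(-14617/6) = 3903*(-14617/6) = -19016717/2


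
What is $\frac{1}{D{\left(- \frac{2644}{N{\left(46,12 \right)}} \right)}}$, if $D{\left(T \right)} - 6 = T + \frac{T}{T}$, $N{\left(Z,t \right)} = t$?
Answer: $- \frac{3}{640} \approx -0.0046875$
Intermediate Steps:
$D{\left(T \right)} = 7 + T$ ($D{\left(T \right)} = 6 + \left(T + \frac{T}{T}\right) = 6 + \left(T + 1\right) = 6 + \left(1 + T\right) = 7 + T$)
$\frac{1}{D{\left(- \frac{2644}{N{\left(46,12 \right)}} \right)}} = \frac{1}{7 - \frac{2644}{12}} = \frac{1}{7 - \frac{661}{3}} = \frac{1}{- \frac{640}{3}} = - \frac{3}{640}$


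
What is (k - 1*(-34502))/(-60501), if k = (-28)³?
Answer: -12550/60501 ≈ -0.20743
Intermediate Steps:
k = -21952
(k - 1*(-34502))/(-60501) = (-21952 - 1*(-34502))/(-60501) = (-21952 + 34502)*(-1/60501) = 12550*(-1/60501) = -12550/60501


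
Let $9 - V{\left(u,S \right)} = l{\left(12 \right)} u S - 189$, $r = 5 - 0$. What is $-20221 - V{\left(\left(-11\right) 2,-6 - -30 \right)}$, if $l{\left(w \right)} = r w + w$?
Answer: $-58435$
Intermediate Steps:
$r = 5$ ($r = 5 + 0 = 5$)
$l{\left(w \right)} = 6 w$ ($l{\left(w \right)} = 5 w + w = 6 w$)
$V{\left(u,S \right)} = 198 - 72 S u$ ($V{\left(u,S \right)} = 9 - \left(6 \cdot 12 u S - 189\right) = 9 - \left(72 u S - 189\right) = 9 - \left(72 S u - 189\right) = 9 - \left(-189 + 72 S u\right) = 198 - 72 S u$)
$-20221 - V{\left(\left(-11\right) 2,-6 - -30 \right)} = -20221 - \left(198 - 72 \left(-6 - -30\right) \left(\left(-11\right) 2\right)\right) = -20221 - \left(198 - 72 \left(-6 + 30\right) \left(-22\right)\right) = -20221 - \left(198 - 1728 \left(-22\right)\right) = -20221 - \left(198 + 38016\right) = -20221 - 38214 = -58435$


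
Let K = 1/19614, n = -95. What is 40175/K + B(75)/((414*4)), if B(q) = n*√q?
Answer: 787992450 - 475*√3/1656 ≈ 7.8799e+8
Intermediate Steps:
K = 1/19614 ≈ 5.0984e-5
B(q) = -95*√q
40175/K + B(75)/((414*4)) = 40175/(1/19614) + (-475*√3)/((414*4)) = 40175*19614 - 475*√3/1656 = 787992450 - 475*√3*(1/1656) = 787992450 - 475*√3/1656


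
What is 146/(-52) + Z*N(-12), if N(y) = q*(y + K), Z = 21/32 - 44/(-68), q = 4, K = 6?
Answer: -30133/884 ≈ -34.087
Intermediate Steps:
Z = 709/544 (Z = 21*(1/32) - 44*(-1/68) = 21/32 + 11/17 = 709/544 ≈ 1.3033)
N(y) = 24 + 4*y (N(y) = 4*(y + 6) = 4*(6 + y) = 24 + 4*y)
146/(-52) + Z*N(-12) = 146/(-52) + 709*(24 + 4*(-12))/544 = 146*(-1/52) + 709*(24 - 48)/544 = -73/26 + (709/544)*(-24) = -73/26 - 2127/68 = -30133/884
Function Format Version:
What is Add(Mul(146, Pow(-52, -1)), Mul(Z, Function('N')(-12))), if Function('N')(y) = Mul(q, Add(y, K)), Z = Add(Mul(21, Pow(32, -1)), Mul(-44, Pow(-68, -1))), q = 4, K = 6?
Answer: Rational(-30133, 884) ≈ -34.087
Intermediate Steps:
Z = Rational(709, 544) (Z = Add(Mul(21, Rational(1, 32)), Mul(-44, Rational(-1, 68))) = Add(Rational(21, 32), Rational(11, 17)) = Rational(709, 544) ≈ 1.3033)
Function('N')(y) = Add(24, Mul(4, y)) (Function('N')(y) = Mul(4, Add(y, 6)) = Mul(4, Add(6, y)) = Add(24, Mul(4, y)))
Add(Mul(146, Pow(-52, -1)), Mul(Z, Function('N')(-12))) = Add(Mul(146, Pow(-52, -1)), Mul(Rational(709, 544), Add(24, Mul(4, -12)))) = Add(Mul(146, Rational(-1, 52)), Mul(Rational(709, 544), Add(24, -48))) = Add(Rational(-73, 26), Mul(Rational(709, 544), -24)) = Add(Rational(-73, 26), Rational(-2127, 68)) = Rational(-30133, 884)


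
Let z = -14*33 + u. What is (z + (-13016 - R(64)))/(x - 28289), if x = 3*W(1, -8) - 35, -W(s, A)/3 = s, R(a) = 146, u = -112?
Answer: 13736/28333 ≈ 0.48481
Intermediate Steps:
W(s, A) = -3*s
x = -44 (x = 3*(-3*1) - 35 = 3*(-3) - 35 = -9 - 35 = -44)
z = -574 (z = -14*33 - 112 = -462 - 112 = -574)
(z + (-13016 - R(64)))/(x - 28289) = (-574 + (-13016 - 1*146))/(-44 - 28289) = (-574 + (-13016 - 146))/(-28333) = (-574 - 13162)*(-1/28333) = -13736*(-1/28333) = 13736/28333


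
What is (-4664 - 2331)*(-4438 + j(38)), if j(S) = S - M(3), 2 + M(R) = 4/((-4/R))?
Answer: 30743025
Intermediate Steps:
M(R) = -2 - R (M(R) = -2 + 4/((-4/R)) = -2 + 4*(-R/4) = -2 - R)
j(S) = 5 + S (j(S) = S - (-2 - 1*3) = S - (-2 - 3) = S - 1*(-5) = S + 5 = 5 + S)
(-4664 - 2331)*(-4438 + j(38)) = (-4664 - 2331)*(-4438 + (5 + 38)) = -6995*(-4438 + 43) = -6995*(-4395) = 30743025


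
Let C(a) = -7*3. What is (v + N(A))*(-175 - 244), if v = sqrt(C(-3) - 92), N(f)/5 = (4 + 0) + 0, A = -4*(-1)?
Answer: -8380 - 419*I*sqrt(113) ≈ -8380.0 - 4454.0*I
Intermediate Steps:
A = 4
C(a) = -21
N(f) = 20 (N(f) = 5*((4 + 0) + 0) = 5*(4 + 0) = 5*4 = 20)
v = I*sqrt(113) (v = sqrt(-21 - 92) = sqrt(-113) = I*sqrt(113) ≈ 10.63*I)
(v + N(A))*(-175 - 244) = (I*sqrt(113) + 20)*(-175 - 244) = (20 + I*sqrt(113))*(-419) = -8380 - 419*I*sqrt(113)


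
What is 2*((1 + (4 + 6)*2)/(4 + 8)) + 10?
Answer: 27/2 ≈ 13.500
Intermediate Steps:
2*((1 + (4 + 6)*2)/(4 + 8)) + 10 = 2*((1 + 10*2)/12) + 10 = 2*((1 + 20)*(1/12)) + 10 = 2*(21*(1/12)) + 10 = 2*(7/4) + 10 = 7/2 + 10 = 27/2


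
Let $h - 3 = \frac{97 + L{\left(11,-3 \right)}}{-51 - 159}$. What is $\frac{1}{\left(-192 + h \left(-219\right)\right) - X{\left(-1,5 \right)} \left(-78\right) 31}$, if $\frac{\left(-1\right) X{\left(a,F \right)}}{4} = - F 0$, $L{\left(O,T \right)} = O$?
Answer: $- \frac{35}{25773} \approx -0.001358$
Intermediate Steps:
$X{\left(a,F \right)} = 0$ ($X{\left(a,F \right)} = - 4 - F 0 = \left(-4\right) 0 = 0$)
$h = \frac{87}{35}$ ($h = 3 + \frac{97 + 11}{-51 - 159} = 3 + \frac{108}{-210} = 3 + 108 \left(- \frac{1}{210}\right) = 3 - \frac{18}{35} = \frac{87}{35} \approx 2.4857$)
$\frac{1}{\left(-192 + h \left(-219\right)\right) - X{\left(-1,5 \right)} \left(-78\right) 31} = \frac{1}{\left(-192 + \frac{87}{35} \left(-219\right)\right) - 0 \left(-78\right) 31} = \frac{1}{\left(-192 - \frac{19053}{35}\right) - 0 \cdot 31} = \frac{1}{- \frac{25773}{35} - 0} = \frac{1}{- \frac{25773}{35} + 0} = \frac{1}{- \frac{25773}{35}} = - \frac{35}{25773}$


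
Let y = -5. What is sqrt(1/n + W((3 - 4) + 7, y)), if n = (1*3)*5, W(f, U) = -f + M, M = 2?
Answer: I*sqrt(885)/15 ≈ 1.9833*I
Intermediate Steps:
W(f, U) = 2 - f (W(f, U) = -f + 2 = 2 - f)
n = 15 (n = 3*5 = 15)
sqrt(1/n + W((3 - 4) + 7, y)) = sqrt(1/15 + (2 - ((3 - 4) + 7))) = sqrt(1/15 + (2 - (-1 + 7))) = sqrt(1/15 + (2 - 1*6)) = sqrt(1/15 + (2 - 6)) = sqrt(1/15 - 4) = sqrt(-59/15) = I*sqrt(885)/15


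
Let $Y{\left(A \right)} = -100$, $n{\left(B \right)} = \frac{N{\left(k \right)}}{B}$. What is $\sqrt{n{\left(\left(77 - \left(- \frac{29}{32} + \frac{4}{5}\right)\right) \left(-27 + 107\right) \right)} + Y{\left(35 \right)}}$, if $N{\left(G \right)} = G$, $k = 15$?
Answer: $\frac{i \sqrt{90057910}}{949} \approx 9.9999 i$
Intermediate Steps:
$n{\left(B \right)} = \frac{15}{B}$
$\sqrt{n{\left(\left(77 - \left(- \frac{29}{32} + \frac{4}{5}\right)\right) \left(-27 + 107\right) \right)} + Y{\left(35 \right)}} = \sqrt{\frac{15}{\left(77 - \left(- \frac{29}{32} + \frac{4}{5}\right)\right) \left(-27 + 107\right)} - 100} = \sqrt{\frac{15}{\left(77 - - \frac{17}{160}\right) 80} - 100} = \sqrt{\frac{15}{\left(77 + \left(\frac{29}{32} - \frac{4}{5}\right)\right) 80} - 100} = \sqrt{\frac{15}{\left(77 + \frac{17}{160}\right) 80} - 100} = \sqrt{\frac{15}{\frac{12337}{160} \cdot 80} - 100} = \sqrt{\frac{15}{\frac{12337}{2}} - 100} = \sqrt{15 \cdot \frac{2}{12337} - 100} = \sqrt{\frac{30}{12337} - 100} = \sqrt{- \frac{1233670}{12337}} = \frac{i \sqrt{90057910}}{949}$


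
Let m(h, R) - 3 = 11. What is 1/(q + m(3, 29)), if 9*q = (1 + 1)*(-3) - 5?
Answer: 9/115 ≈ 0.078261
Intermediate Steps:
m(h, R) = 14 (m(h, R) = 3 + 11 = 14)
q = -11/9 (q = ((1 + 1)*(-3) - 5)/9 = (2*(-3) - 5)/9 = (-6 - 5)/9 = (⅑)*(-11) = -11/9 ≈ -1.2222)
1/(q + m(3, 29)) = 1/(-11/9 + 14) = 1/(115/9) = 9/115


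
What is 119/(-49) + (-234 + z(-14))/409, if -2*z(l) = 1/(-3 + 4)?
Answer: -17189/5726 ≈ -3.0019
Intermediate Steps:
z(l) = -1/2 (z(l) = -1/(2*(-3 + 4)) = -1/2/1 = -1/2*1 = -1/2)
119/(-49) + (-234 + z(-14))/409 = 119/(-49) + (-234 - 1/2)/409 = 119*(-1/49) - 469/2*1/409 = -17/7 - 469/818 = -17189/5726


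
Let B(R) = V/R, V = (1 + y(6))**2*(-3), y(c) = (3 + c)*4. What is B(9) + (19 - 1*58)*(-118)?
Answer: 12437/3 ≈ 4145.7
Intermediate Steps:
y(c) = 12 + 4*c
V = -4107 (V = (1 + (12 + 4*6))**2*(-3) = (1 + (12 + 24))**2*(-3) = (1 + 36)**2*(-3) = 37**2*(-3) = 1369*(-3) = -4107)
B(R) = -4107/R
B(9) + (19 - 1*58)*(-118) = -4107/9 + (19 - 1*58)*(-118) = -4107*1/9 + (19 - 58)*(-118) = -1369/3 - 39*(-118) = -1369/3 + 4602 = 12437/3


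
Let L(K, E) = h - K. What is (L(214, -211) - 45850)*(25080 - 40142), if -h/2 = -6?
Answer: 693635224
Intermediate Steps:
h = 12 (h = -2*(-6) = 12)
L(K, E) = 12 - K
(L(214, -211) - 45850)*(25080 - 40142) = ((12 - 1*214) - 45850)*(25080 - 40142) = ((12 - 214) - 45850)*(-15062) = (-202 - 45850)*(-15062) = -46052*(-15062) = 693635224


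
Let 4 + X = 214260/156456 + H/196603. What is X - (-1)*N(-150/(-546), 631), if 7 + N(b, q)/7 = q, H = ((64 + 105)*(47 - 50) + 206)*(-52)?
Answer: 11189998882037/2563309914 ≈ 4365.4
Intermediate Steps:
H = 15652 (H = (169*(-3) + 206)*(-52) = (-507 + 206)*(-52) = -301*(-52) = 15652)
N(b, q) = -49 + 7*q
X = -6538822315/2563309914 (X = -4 + (214260/156456 + 15652/196603) = -4 + (214260*(1/156456) + 15652*(1/196603)) = -4 + (17855/13038 + 15652/196603) = -4 + 3714417341/2563309914 = -6538822315/2563309914 ≈ -2.5509)
X - (-1)*N(-150/(-546), 631) = -6538822315/2563309914 - (-1)*(-49 + 7*631) = -6538822315/2563309914 - (-1)*(-49 + 4417) = -6538822315/2563309914 - (-1)*4368 = -6538822315/2563309914 - 1*(-4368) = -6538822315/2563309914 + 4368 = 11189998882037/2563309914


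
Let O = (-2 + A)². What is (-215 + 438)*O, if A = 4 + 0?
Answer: 892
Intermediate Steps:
A = 4
O = 4 (O = (-2 + 4)² = 2² = 4)
(-215 + 438)*O = (-215 + 438)*4 = 223*4 = 892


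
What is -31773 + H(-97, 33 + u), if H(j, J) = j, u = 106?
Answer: -31870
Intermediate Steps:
-31773 + H(-97, 33 + u) = -31773 - 97 = -31870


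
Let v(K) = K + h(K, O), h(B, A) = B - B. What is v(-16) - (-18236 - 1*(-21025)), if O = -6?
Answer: -2805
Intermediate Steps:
h(B, A) = 0
v(K) = K (v(K) = K + 0 = K)
v(-16) - (-18236 - 1*(-21025)) = -16 - (-18236 - 1*(-21025)) = -16 - (-18236 + 21025) = -16 - 1*2789 = -16 - 2789 = -2805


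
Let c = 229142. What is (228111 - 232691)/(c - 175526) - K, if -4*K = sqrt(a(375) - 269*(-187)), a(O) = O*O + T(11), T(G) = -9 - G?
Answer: -1145/13404 + 3*sqrt(5303)/2 ≈ 109.15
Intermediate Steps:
a(O) = -20 + O**2 (a(O) = O*O + (-9 - 1*11) = O**2 + (-9 - 11) = O**2 - 20 = -20 + O**2)
K = -3*sqrt(5303)/2 (K = -sqrt((-20 + 375**2) - 269*(-187))/4 = -sqrt((-20 + 140625) + 50303)/4 = -sqrt(140605 + 50303)/4 = -3*sqrt(5303)/2 ≈ -109.23)
(228111 - 232691)/(c - 175526) - K = (228111 - 232691)/(229142 - 175526) - (-3)*sqrt(5303)/2 = -4580/53616 + 3*sqrt(5303)/2 = -4580*1/53616 + 3*sqrt(5303)/2 = -1145/13404 + 3*sqrt(5303)/2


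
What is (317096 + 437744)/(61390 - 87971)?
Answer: -754840/26581 ≈ -28.398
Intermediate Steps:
(317096 + 437744)/(61390 - 87971) = 754840/(-26581) = 754840*(-1/26581) = -754840/26581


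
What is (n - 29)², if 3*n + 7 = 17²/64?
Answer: 3644281/4096 ≈ 889.72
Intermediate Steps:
n = -53/64 (n = -7/3 + (17²/64)/3 = -7/3 + (289*(1/64))/3 = -7/3 + (⅓)*(289/64) = -7/3 + 289/192 = -53/64 ≈ -0.82813)
(n - 29)² = (-53/64 - 29)² = (-1909/64)² = 3644281/4096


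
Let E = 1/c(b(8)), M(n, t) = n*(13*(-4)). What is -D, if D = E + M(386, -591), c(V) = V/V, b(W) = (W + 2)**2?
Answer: 20071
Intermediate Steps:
b(W) = (2 + W)**2
c(V) = 1
M(n, t) = -52*n (M(n, t) = n*(-52) = -52*n)
E = 1 (E = 1/1 = 1)
D = -20071 (D = 1 - 52*386 = 1 - 20072 = -20071)
-D = -1*(-20071) = 20071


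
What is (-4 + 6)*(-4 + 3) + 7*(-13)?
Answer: -93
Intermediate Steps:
(-4 + 6)*(-4 + 3) + 7*(-13) = 2*(-1) - 91 = -2 - 91 = -93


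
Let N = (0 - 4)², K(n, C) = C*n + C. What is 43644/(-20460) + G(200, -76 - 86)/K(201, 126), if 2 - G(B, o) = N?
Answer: -6613771/3099690 ≈ -2.1337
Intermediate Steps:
K(n, C) = C + C*n
N = 16 (N = (-4)² = 16)
G(B, o) = -14 (G(B, o) = 2 - 1*16 = 2 - 16 = -14)
43644/(-20460) + G(200, -76 - 86)/K(201, 126) = 43644/(-20460) - 14*1/(126*(1 + 201)) = 43644*(-1/20460) - 14/(126*202) = -3637/1705 - 14/25452 = -3637/1705 - 14*1/25452 = -3637/1705 - 1/1818 = -6613771/3099690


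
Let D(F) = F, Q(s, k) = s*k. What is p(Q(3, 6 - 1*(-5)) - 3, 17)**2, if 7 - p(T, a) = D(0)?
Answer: 49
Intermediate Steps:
Q(s, k) = k*s
p(T, a) = 7 (p(T, a) = 7 - 1*0 = 7 + 0 = 7)
p(Q(3, 6 - 1*(-5)) - 3, 17)**2 = 7**2 = 49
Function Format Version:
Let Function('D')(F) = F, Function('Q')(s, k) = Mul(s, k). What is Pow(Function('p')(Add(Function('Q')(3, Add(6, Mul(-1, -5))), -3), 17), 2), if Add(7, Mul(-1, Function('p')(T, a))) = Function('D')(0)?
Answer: 49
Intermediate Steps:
Function('Q')(s, k) = Mul(k, s)
Function('p')(T, a) = 7 (Function('p')(T, a) = Add(7, Mul(-1, 0)) = Add(7, 0) = 7)
Pow(Function('p')(Add(Function('Q')(3, Add(6, Mul(-1, -5))), -3), 17), 2) = Pow(7, 2) = 49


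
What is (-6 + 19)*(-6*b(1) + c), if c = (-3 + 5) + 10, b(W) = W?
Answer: 78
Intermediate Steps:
c = 12 (c = 2 + 10 = 12)
(-6 + 19)*(-6*b(1) + c) = (-6 + 19)*(-6*1 + 12) = 13*(-6 + 12) = 13*6 = 78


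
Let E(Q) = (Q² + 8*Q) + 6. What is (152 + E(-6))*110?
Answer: 16060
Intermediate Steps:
E(Q) = 6 + Q² + 8*Q
(152 + E(-6))*110 = (152 + (6 + (-6)² + 8*(-6)))*110 = (152 + (6 + 36 - 48))*110 = (152 - 6)*110 = 146*110 = 16060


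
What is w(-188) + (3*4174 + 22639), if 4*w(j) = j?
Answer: 35114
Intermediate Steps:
w(j) = j/4
w(-188) + (3*4174 + 22639) = (1/4)*(-188) + (3*4174 + 22639) = -47 + (12522 + 22639) = -47 + 35161 = 35114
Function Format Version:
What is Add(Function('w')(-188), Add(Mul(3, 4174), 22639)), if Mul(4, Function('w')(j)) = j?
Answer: 35114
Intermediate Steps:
Function('w')(j) = Mul(Rational(1, 4), j)
Add(Function('w')(-188), Add(Mul(3, 4174), 22639)) = Add(Mul(Rational(1, 4), -188), Add(Mul(3, 4174), 22639)) = Add(-47, Add(12522, 22639)) = Add(-47, 35161) = 35114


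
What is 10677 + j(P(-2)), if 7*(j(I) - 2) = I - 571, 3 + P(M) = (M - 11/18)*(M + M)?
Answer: 667705/63 ≈ 10598.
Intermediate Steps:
P(M) = -3 + 2*M*(-11/18 + M) (P(M) = -3 + (M - 11/18)*(M + M) = -3 + (M - 11*1/18)*(2*M) = -3 + (M - 11/18)*(2*M) = -3 + (-11/18 + M)*(2*M) = -3 + 2*M*(-11/18 + M))
j(I) = -557/7 + I/7 (j(I) = 2 + (I - 571)/7 = 2 + (-571 + I)/7 = 2 + (-571/7 + I/7) = -557/7 + I/7)
10677 + j(P(-2)) = 10677 + (-557/7 + (-3 + 2*(-2)**2 - 11/9*(-2))/7) = 10677 + (-557/7 + (-3 + 2*4 + 22/9)/7) = 10677 + (-557/7 + (-3 + 8 + 22/9)/7) = 10677 + (-557/7 + (1/7)*(67/9)) = 10677 + (-557/7 + 67/63) = 10677 - 4946/63 = 667705/63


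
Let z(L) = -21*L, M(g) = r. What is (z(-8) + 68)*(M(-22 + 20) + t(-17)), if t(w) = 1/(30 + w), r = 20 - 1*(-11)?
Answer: 95344/13 ≈ 7334.2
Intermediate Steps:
r = 31 (r = 20 + 11 = 31)
M(g) = 31
(z(-8) + 68)*(M(-22 + 20) + t(-17)) = (-21*(-8) + 68)*(31 + 1/(30 - 17)) = (168 + 68)*(31 + 1/13) = 236*(31 + 1/13) = 236*(404/13) = 95344/13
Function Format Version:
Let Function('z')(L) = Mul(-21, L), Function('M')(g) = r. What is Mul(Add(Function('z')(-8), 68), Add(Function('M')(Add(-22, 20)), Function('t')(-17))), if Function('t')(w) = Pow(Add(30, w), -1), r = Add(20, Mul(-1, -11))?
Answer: Rational(95344, 13) ≈ 7334.2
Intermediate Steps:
r = 31 (r = Add(20, 11) = 31)
Function('M')(g) = 31
Mul(Add(Function('z')(-8), 68), Add(Function('M')(Add(-22, 20)), Function('t')(-17))) = Mul(Add(Mul(-21, -8), 68), Add(31, Pow(Add(30, -17), -1))) = Mul(Add(168, 68), Add(31, Pow(13, -1))) = Mul(236, Add(31, Rational(1, 13))) = Mul(236, Rational(404, 13)) = Rational(95344, 13)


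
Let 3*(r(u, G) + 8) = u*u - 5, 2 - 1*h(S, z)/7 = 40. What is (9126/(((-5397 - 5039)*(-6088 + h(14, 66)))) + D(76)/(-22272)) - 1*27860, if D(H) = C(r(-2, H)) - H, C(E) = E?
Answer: -1714392697127411/61535999232 ≈ -27860.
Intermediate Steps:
h(S, z) = -266 (h(S, z) = 14 - 7*40 = 14 - 280 = -266)
r(u, G) = -29/3 + u**2/3 (r(u, G) = -8 + (u*u - 5)/3 = -8 + (u**2 - 5)/3 = -8 + (-5 + u**2)/3 = -8 + (-5/3 + u**2/3) = -29/3 + u**2/3)
D(H) = -25/3 - H (D(H) = (-29/3 + (1/3)*(-2)**2) - H = (-29/3 + (1/3)*4) - H = (-29/3 + 4/3) - H = -25/3 - H)
(9126/(((-5397 - 5039)*(-6088 + h(14, 66)))) + D(76)/(-22272)) - 1*27860 = (9126/(((-5397 - 5039)*(-6088 - 266))) + (-25/3 - 1*76)/(-22272)) - 1*27860 = (9126/((-10436*(-6354))) + (-25/3 - 76)*(-1/22272)) - 27860 = (9126/66310344 - 253/3*(-1/22272)) - 27860 = (9126*(1/66310344) + 253/66816) - 27860 = (507/3683908 + 253/66816) - 27860 = 241476109/61535999232 - 27860 = -1714392697127411/61535999232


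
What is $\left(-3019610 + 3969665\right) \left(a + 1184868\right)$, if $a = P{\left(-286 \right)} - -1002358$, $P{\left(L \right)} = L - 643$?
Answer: $2077102396335$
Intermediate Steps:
$P{\left(L \right)} = -643 + L$ ($P{\left(L \right)} = L - 643 = -643 + L$)
$a = 1001429$ ($a = \left(-643 - 286\right) - -1002358 = -929 + 1002358 = 1001429$)
$\left(-3019610 + 3969665\right) \left(a + 1184868\right) = \left(-3019610 + 3969665\right) \left(1001429 + 1184868\right) = 950055 \cdot 2186297 = 2077102396335$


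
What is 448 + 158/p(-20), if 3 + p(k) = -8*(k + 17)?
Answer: 9566/21 ≈ 455.52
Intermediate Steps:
p(k) = -139 - 8*k (p(k) = -3 - 8*(k + 17) = -3 - 8*(17 + k) = -3 + (-136 - 8*k) = -139 - 8*k)
448 + 158/p(-20) = 448 + 158/(-139 - 8*(-20)) = 448 + 158/(-139 + 160) = 448 + 158/21 = 9566/21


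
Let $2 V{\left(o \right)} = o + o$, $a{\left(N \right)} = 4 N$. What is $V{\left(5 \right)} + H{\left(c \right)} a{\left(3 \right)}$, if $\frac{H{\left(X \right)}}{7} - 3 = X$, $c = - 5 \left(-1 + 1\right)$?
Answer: $257$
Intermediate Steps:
$c = 0$ ($c = \left(-5\right) 0 = 0$)
$H{\left(X \right)} = 21 + 7 X$
$V{\left(o \right)} = o$ ($V{\left(o \right)} = \frac{o + o}{2} = \frac{2 o}{2} = o$)
$V{\left(5 \right)} + H{\left(c \right)} a{\left(3 \right)} = 5 + \left(21 + 7 \cdot 0\right) 4 \cdot 3 = 5 + \left(21 + 0\right) 12 = 5 + 21 \cdot 12 = 5 + 252 = 257$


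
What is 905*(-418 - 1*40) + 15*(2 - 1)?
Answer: -414475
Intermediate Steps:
905*(-418 - 1*40) + 15*(2 - 1) = 905*(-418 - 40) + 15*1 = 905*(-458) + 15 = -414490 + 15 = -414475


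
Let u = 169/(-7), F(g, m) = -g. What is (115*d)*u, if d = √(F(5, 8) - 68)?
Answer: -19435*I*√73/7 ≈ -23722.0*I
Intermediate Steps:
u = -169/7 (u = 169*(-⅐) = -169/7 ≈ -24.143)
d = I*√73 (d = √(-1*5 - 68) = √(-5 - 68) = √(-73) = I*√73 ≈ 8.544*I)
(115*d)*u = (115*(I*√73))*(-169/7) = (115*I*√73)*(-169/7) = -19435*I*√73/7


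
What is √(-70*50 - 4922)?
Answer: I*√8422 ≈ 91.771*I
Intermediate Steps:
√(-70*50 - 4922) = √(-3500 - 4922) = √(-8422) = I*√8422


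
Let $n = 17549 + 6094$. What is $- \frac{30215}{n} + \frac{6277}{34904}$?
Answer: $- \frac{906217249}{825235272} \approx -1.0981$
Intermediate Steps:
$n = 23643$
$- \frac{30215}{n} + \frac{6277}{34904} = - \frac{30215}{23643} + \frac{6277}{34904} = - \frac{906217249}{825235272}$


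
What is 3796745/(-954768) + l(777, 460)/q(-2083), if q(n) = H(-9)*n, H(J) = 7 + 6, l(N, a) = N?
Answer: -103553912591/25854162672 ≈ -4.0053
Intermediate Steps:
H(J) = 13
q(n) = 13*n
3796745/(-954768) + l(777, 460)/q(-2083) = 3796745/(-954768) + 777/((13*(-2083))) = 3796745*(-1/954768) + 777/(-27079) = -3796745/954768 + 777*(-1/27079) = -3796745/954768 - 777/27079 = -103553912591/25854162672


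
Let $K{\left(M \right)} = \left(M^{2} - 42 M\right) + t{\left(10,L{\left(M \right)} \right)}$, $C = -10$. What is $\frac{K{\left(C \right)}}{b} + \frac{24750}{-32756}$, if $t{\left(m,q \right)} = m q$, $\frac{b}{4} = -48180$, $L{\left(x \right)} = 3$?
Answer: $- \frac{10881445}{14347128} \approx -0.75844$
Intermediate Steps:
$b = -192720$ ($b = 4 \left(-48180\right) = -192720$)
$K{\left(M \right)} = 30 + M^{2} - 42 M$ ($K{\left(M \right)} = \left(M^{2} - 42 M\right) + 10 \cdot 3 = \left(M^{2} - 42 M\right) + 30 = 30 + M^{2} - 42 M$)
$\frac{K{\left(C \right)}}{b} + \frac{24750}{-32756} = \frac{30 + \left(-10\right)^{2} - -420}{-192720} + \frac{24750}{-32756} = \left(30 + 100 + 420\right) \left(- \frac{1}{192720}\right) + 24750 \left(- \frac{1}{32756}\right) = 550 \left(- \frac{1}{192720}\right) - \frac{12375}{16378} = - \frac{5}{1752} - \frac{12375}{16378} = - \frac{10881445}{14347128}$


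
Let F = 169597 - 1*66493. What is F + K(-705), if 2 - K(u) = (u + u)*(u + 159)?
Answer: -666754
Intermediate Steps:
F = 103104 (F = 169597 - 66493 = 103104)
K(u) = 2 - 2*u*(159 + u) (K(u) = 2 - (u + u)*(u + 159) = 2 - 2*u*(159 + u))
F + K(-705) = 103104 + (2 - 318*(-705) - 2*(-705)²) = 103104 + (2 + 224190 - 2*497025) = 103104 + (2 + 224190 - 994050) = 103104 - 769858 = -666754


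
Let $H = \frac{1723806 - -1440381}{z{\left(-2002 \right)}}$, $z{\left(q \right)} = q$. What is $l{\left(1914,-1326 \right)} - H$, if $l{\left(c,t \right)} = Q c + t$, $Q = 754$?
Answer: $\frac{222285219}{154} \approx 1.4434 \cdot 10^{6}$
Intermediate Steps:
$l{\left(c,t \right)} = t + 754 c$ ($l{\left(c,t \right)} = 754 c + t = t + 754 c$)
$H = - \frac{243399}{154}$ ($H = \frac{1723806 - -1440381}{-2002} = \left(1723806 + 1440381\right) \left(- \frac{1}{2002}\right) = 3164187 \left(- \frac{1}{2002}\right) = - \frac{243399}{154} \approx -1580.5$)
$l{\left(1914,-1326 \right)} - H = \left(-1326 + 754 \cdot 1914\right) - - \frac{243399}{154} = \left(-1326 + 1443156\right) + \frac{243399}{154} = 1441830 + \frac{243399}{154} = \frac{222285219}{154}$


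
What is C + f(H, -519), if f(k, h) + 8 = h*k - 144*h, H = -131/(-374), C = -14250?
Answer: 22550783/374 ≈ 60296.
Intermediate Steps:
H = 131/374 (H = -131*(-1/374) = 131/374 ≈ 0.35027)
f(k, h) = -8 - 144*h + h*k (f(k, h) = -8 + (h*k - 144*h) = -8 + (-144*h + h*k) = -8 - 144*h + h*k)
C + f(H, -519) = -14250 + (-8 - 144*(-519) - 519*131/374) = -14250 + (-8 + 74736 - 67989/374) = -14250 + 27880283/374 = 22550783/374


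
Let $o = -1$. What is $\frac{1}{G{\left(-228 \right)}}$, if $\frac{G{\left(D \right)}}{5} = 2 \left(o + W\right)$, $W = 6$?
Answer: $\frac{1}{50} \approx 0.02$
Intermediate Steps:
$G{\left(D \right)} = 50$ ($G{\left(D \right)} = 5 \cdot 2 \left(-1 + 6\right) = 5 \cdot 2 \cdot 5 = 5 \cdot 10 = 50$)
$\frac{1}{G{\left(-228 \right)}} = \frac{1}{50}$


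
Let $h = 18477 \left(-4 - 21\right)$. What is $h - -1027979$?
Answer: $566054$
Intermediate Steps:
$h = -461925$ ($h = 18477 \left(-4 - 21\right) = 18477 \left(-25\right) = -461925$)
$h - -1027979 = -461925 - -1027979 = -461925 + 1027979 = 566054$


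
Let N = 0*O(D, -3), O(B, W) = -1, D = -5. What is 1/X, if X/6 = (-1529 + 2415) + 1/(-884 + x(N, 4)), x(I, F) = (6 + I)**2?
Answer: 424/2253981 ≈ 0.00018811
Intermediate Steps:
N = 0 (N = 0*(-1) = 0)
X = 2253981/424 (X = 6*((-1529 + 2415) + 1/(-884 + (6 + 0)**2)) = 6*(886 + 1/(-884 + 6**2)) = 6*(886 + 1/(-884 + 36)) = 6*(886 + 1/(-848)) = 6*(886 - 1/848) = 6*(751327/848) = 2253981/424 ≈ 5316.0)
1/X = 1/(2253981/424) = 424/2253981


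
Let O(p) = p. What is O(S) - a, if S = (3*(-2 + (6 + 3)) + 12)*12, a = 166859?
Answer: -166463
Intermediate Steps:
S = 396 (S = (3*(-2 + 9) + 12)*12 = (3*7 + 12)*12 = (21 + 12)*12 = 33*12 = 396)
O(S) - a = 396 - 1*166859 = 396 - 166859 = -166463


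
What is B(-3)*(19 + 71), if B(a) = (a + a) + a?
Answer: -810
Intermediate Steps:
B(a) = 3*a (B(a) = 2*a + a = 3*a)
B(-3)*(19 + 71) = (3*(-3))*(19 + 71) = -9*90 = -810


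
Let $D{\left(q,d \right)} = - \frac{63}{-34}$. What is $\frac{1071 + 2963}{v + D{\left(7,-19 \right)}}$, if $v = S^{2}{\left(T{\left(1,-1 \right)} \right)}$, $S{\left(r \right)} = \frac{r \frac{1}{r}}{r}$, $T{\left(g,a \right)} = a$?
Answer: $\frac{137156}{97} \approx 1414.0$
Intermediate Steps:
$S{\left(r \right)} = \frac{1}{r}$ ($S{\left(r \right)} = 1 \frac{1}{r} = \frac{1}{r}$)
$D{\left(q,d \right)} = \frac{63}{34}$ ($D{\left(q,d \right)} = \left(-63\right) \left(- \frac{1}{34}\right) = \frac{63}{34}$)
$v = 1$ ($v = \left(\frac{1}{-1}\right)^{2} = \left(-1\right)^{2} = 1$)
$\frac{1071 + 2963}{v + D{\left(7,-19 \right)}} = \frac{1071 + 2963}{1 + \frac{63}{34}} = \frac{4034}{\frac{97}{34}} = 4034 \cdot \frac{34}{97} = \frac{137156}{97}$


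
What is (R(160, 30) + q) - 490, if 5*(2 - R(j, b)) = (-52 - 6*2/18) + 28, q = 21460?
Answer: 314654/15 ≈ 20977.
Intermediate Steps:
R(j, b) = 104/15 (R(j, b) = 2 - ((-52 - 6*2/18) + 28)/5 = 2 - ((-52 - 12*1/18) + 28)/5 = 2 - ((-52 - ⅔) + 28)/5 = 2 - (-158/3 + 28)/5 = 2 - ⅕*(-74/3) = 2 + 74/15 = 104/15)
(R(160, 30) + q) - 490 = (104/15 + 21460) - 490 = 322004/15 - 490 = 314654/15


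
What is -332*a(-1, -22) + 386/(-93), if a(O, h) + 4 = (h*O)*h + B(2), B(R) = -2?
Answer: 15128854/93 ≈ 1.6268e+5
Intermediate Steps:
a(O, h) = -6 + O*h² (a(O, h) = -4 + ((h*O)*h - 2) = -4 + ((O*h)*h - 2) = -4 + (O*h² - 2) = -4 + (-2 + O*h²) = -6 + O*h²)
-332*a(-1, -22) + 386/(-93) = -332*(-6 - 1*(-22)²) + 386/(-93) = -332*(-6 - 1*484) + 386*(-1/93) = -332*(-6 - 484) - 386/93 = -332*(-490) - 386/93 = 162680 - 386/93 = 15128854/93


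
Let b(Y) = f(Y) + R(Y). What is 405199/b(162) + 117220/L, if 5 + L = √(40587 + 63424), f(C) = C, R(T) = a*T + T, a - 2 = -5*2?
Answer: -2309185223/5615244 + 58610*√104011/51993 ≈ -47.683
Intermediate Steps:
a = -8 (a = 2 - 5*2 = 2 - 10 = -8)
R(T) = -7*T (R(T) = -8*T + T = -7*T)
b(Y) = -6*Y (b(Y) = Y - 7*Y = -6*Y)
L = -5 + √104011 (L = -5 + √(40587 + 63424) = -5 + √104011 ≈ 317.51)
405199/b(162) + 117220/L = 405199/((-6*162)) + 117220/(-5 + √104011) = 405199/(-972) + 117220/(-5 + √104011) = 405199*(-1/972) + 117220/(-5 + √104011) = -405199/972 + 117220/(-5 + √104011)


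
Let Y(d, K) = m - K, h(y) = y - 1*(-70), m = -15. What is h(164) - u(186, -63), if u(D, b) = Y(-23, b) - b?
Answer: 123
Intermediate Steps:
h(y) = 70 + y (h(y) = y + 70 = 70 + y)
Y(d, K) = -15 - K
u(D, b) = -15 - 2*b (u(D, b) = (-15 - b) - b = -15 - 2*b)
h(164) - u(186, -63) = (70 + 164) - (-15 - 2*(-63)) = 234 - (-15 + 126) = 234 - 1*111 = 234 - 111 = 123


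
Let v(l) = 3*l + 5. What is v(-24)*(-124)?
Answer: 8308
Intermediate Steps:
v(l) = 5 + 3*l
v(-24)*(-124) = (5 + 3*(-24))*(-124) = (5 - 72)*(-124) = -67*(-124) = 8308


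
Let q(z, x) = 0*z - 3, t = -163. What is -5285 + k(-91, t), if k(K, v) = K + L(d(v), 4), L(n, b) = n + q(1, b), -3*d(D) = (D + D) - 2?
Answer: -15809/3 ≈ -5269.7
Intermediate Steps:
d(D) = ⅔ - 2*D/3 (d(D) = -((D + D) - 2)/3 = -(2*D - 2)/3 = -(-2 + 2*D)/3 = ⅔ - 2*D/3)
q(z, x) = -3 (q(z, x) = 0 - 3 = -3)
L(n, b) = -3 + n (L(n, b) = n - 3 = -3 + n)
k(K, v) = -7/3 + K - 2*v/3 (k(K, v) = K + (-3 + (⅔ - 2*v/3)) = K + (-7/3 - 2*v/3) = -7/3 + K - 2*v/3)
-5285 + k(-91, t) = -5285 + (-7/3 - 91 - ⅔*(-163)) = -5285 + (-7/3 - 91 + 326/3) = -5285 + 46/3 = -15809/3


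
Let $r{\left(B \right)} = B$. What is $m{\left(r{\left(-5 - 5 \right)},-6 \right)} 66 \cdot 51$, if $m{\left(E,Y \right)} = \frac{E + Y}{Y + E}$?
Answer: $3366$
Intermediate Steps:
$m{\left(E,Y \right)} = 1$ ($m{\left(E,Y \right)} = \frac{E + Y}{E + Y} = 1$)
$m{\left(r{\left(-5 - 5 \right)},-6 \right)} 66 \cdot 51 = 1 \cdot 66 \cdot 51 = 66 \cdot 51 = 3366$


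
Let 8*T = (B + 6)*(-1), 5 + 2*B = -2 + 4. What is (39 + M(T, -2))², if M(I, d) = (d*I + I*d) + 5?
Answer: 34225/16 ≈ 2139.1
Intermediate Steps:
B = -3/2 (B = -5/2 + (-2 + 4)/2 = -5/2 + (½)*2 = -5/2 + 1 = -3/2 ≈ -1.5000)
T = -9/16 (T = ((-3/2 + 6)*(-1))/8 = ((9/2)*(-1))/8 = (⅛)*(-9/2) = -9/16 ≈ -0.56250)
M(I, d) = 5 + 2*I*d (M(I, d) = (I*d + I*d) + 5 = 2*I*d + 5 = 5 + 2*I*d)
(39 + M(T, -2))² = (39 + (5 + 2*(-9/16)*(-2)))² = (39 + (5 + 9/4))² = (39 + 29/4)² = (185/4)² = 34225/16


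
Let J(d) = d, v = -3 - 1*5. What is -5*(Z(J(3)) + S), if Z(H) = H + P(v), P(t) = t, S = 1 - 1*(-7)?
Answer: -15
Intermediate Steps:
v = -8 (v = -3 - 5 = -8)
S = 8 (S = 1 + 7 = 8)
Z(H) = -8 + H (Z(H) = H - 8 = -8 + H)
-5*(Z(J(3)) + S) = -5*((-8 + 3) + 8) = -5*(-5 + 8) = -5*3 = -15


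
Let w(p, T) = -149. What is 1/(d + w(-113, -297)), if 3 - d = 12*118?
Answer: -1/1562 ≈ -0.00064021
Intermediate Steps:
d = -1413 (d = 3 - 12*118 = 3 - 1*1416 = 3 - 1416 = -1413)
1/(d + w(-113, -297)) = 1/(-1413 - 149) = 1/(-1562) = -1/1562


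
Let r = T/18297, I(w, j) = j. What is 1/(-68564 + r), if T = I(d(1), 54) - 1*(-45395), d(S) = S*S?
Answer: -18297/1254470059 ≈ -1.4585e-5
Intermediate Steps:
d(S) = S²
T = 45449 (T = 54 - 1*(-45395) = 54 + 45395 = 45449)
r = 45449/18297 ≈ 2.4840
1/(-68564 + r) = 1/(-68564 + 45449/18297) = 1/(-1254470059/18297) = -18297/1254470059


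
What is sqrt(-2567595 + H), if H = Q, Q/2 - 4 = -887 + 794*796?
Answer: I*sqrt(1305313) ≈ 1142.5*I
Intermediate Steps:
Q = 1262282 (Q = 8 + 2*(-887 + 794*796) = 8 + 2*(-887 + 632024) = 8 + 2*631137 = 8 + 1262274 = 1262282)
H = 1262282
sqrt(-2567595 + H) = sqrt(-2567595 + 1262282) = sqrt(-1305313) = I*sqrt(1305313)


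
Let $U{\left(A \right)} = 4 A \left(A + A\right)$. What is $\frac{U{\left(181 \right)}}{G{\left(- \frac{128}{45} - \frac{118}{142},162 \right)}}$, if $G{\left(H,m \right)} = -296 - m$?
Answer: $- \frac{131044}{229} \approx -572.24$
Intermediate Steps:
$U{\left(A \right)} = 8 A^{2}$ ($U{\left(A \right)} = 4 A 2 A = 8 A^{2}$)
$\frac{U{\left(181 \right)}}{G{\left(- \frac{128}{45} - \frac{118}{142},162 \right)}} = \frac{8 \cdot 181^{2}}{-296 - 162} = \frac{8 \cdot 32761}{-296 - 162} = \frac{262088}{-458} = 262088 \left(- \frac{1}{458}\right) = - \frac{131044}{229}$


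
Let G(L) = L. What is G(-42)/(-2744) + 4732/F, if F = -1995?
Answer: -131641/55860 ≈ -2.3566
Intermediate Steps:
G(-42)/(-2744) + 4732/F = -42/(-2744) + 4732/(-1995) = -42*(-1/2744) + 4732*(-1/1995) = 3/196 - 676/285 = -131641/55860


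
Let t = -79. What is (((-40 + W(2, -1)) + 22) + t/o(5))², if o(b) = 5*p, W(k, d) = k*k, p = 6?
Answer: 249001/900 ≈ 276.67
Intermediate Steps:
W(k, d) = k²
o(b) = 30 (o(b) = 5*6 = 30)
(((-40 + W(2, -1)) + 22) + t/o(5))² = (((-40 + 2²) + 22) - 79/30)² = (((-40 + 4) + 22) - 79*1/30)² = ((-36 + 22) - 79/30)² = (-14 - 79/30)² = (-499/30)² = 249001/900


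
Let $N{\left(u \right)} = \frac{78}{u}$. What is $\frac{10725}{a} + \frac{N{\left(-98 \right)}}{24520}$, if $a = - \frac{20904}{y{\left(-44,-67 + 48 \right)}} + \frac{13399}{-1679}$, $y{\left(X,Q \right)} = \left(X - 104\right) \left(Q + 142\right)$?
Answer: $- \frac{6564174660439227}{4181502433640} \approx -1569.8$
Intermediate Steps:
$y{\left(X,Q \right)} = \left(-104 + X\right) \left(142 + Q\right)$
$a = - \frac{17401465}{2547043}$ ($a = - \frac{20904}{-14768 - 104 \left(-67 + 48\right) + 142 \left(-44\right) + \left(-67 + 48\right) \left(-44\right)} + \frac{13399}{-1679} = - \frac{20904}{-14768 - -1976 - 6248 - -836} + 13399 \left(- \frac{1}{1679}\right) = - \frac{20904}{-14768 + 1976 - 6248 + 836} - \frac{13399}{1679} = - \frac{20904}{-18204} - \frac{13399}{1679} = \left(-20904\right) \left(- \frac{1}{18204}\right) - \frac{13399}{1679} = \frac{1742}{1517} - \frac{13399}{1679} = - \frac{17401465}{2547043} \approx -6.832$)
$\frac{10725}{a} + \frac{N{\left(-98 \right)}}{24520} = \frac{10725}{- \frac{17401465}{2547043}} + \frac{78 \frac{1}{-98}}{24520} = 10725 \left(- \frac{2547043}{17401465}\right) + 78 \left(- \frac{1}{98}\right) \frac{1}{24520} = - \frac{5463407235}{3480293} - \frac{39}{1201480} = - \frac{6564174660439227}{4181502433640}$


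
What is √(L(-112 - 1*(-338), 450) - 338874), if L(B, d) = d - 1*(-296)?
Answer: 4*I*√21133 ≈ 581.49*I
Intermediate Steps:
L(B, d) = 296 + d (L(B, d) = d + 296 = 296 + d)
√(L(-112 - 1*(-338), 450) - 338874) = √((296 + 450) - 338874) = √(746 - 338874) = √(-338128) = 4*I*√21133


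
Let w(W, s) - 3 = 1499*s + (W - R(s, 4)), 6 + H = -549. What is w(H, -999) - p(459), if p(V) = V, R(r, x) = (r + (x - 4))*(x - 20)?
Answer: -1514496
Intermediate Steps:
H = -555 (H = -6 - 549 = -555)
R(r, x) = (-20 + x)*(-4 + r + x) (R(r, x) = (r + (-4 + x))*(-20 + x) = (-4 + r + x)*(-20 + x) = (-20 + x)*(-4 + r + x))
w(W, s) = 3 + W + 1515*s (w(W, s) = 3 + (1499*s + (W - (80 + 4² - 24*4 - 20*s + s*4))) = 3 + (1499*s + (W - (80 + 16 - 96 - 20*s + 4*s))) = 3 + (1499*s + (W - (-16)*s)) = 3 + (1499*s + (W + 16*s)) = 3 + (W + 1515*s) = 3 + W + 1515*s)
w(H, -999) - p(459) = (3 - 555 + 1515*(-999)) - 1*459 = (3 - 555 - 1513485) - 459 = -1514037 - 459 = -1514496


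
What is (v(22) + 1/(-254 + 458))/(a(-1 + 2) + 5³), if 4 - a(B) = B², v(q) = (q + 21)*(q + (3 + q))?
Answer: 412285/26112 ≈ 15.789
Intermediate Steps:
v(q) = (3 + 2*q)*(21 + q) (v(q) = (21 + q)*(3 + 2*q) = (3 + 2*q)*(21 + q))
a(B) = 4 - B²
(v(22) + 1/(-254 + 458))/(a(-1 + 2) + 5³) = ((63 + 2*22² + 45*22) + 1/(-254 + 458))/((4 - (-1 + 2)²) + 5³) = ((63 + 2*484 + 990) + 1/204)/((4 - 1*1²) + 125) = ((63 + 968 + 990) + 1/204)/((4 - 1*1) + 125) = (2021 + 1/204)/((4 - 1) + 125) = 412285/(204*(3 + 125)) = (412285/204)/128 = (412285/204)*(1/128) = 412285/26112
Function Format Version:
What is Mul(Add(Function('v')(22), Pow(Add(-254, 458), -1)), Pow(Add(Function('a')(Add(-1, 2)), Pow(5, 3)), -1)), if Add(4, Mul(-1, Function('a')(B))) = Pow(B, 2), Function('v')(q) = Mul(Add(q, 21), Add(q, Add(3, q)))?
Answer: Rational(412285, 26112) ≈ 15.789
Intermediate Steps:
Function('v')(q) = Mul(Add(3, Mul(2, q)), Add(21, q)) (Function('v')(q) = Mul(Add(21, q), Add(3, Mul(2, q))) = Mul(Add(3, Mul(2, q)), Add(21, q)))
Function('a')(B) = Add(4, Mul(-1, Pow(B, 2)))
Mul(Add(Function('v')(22), Pow(Add(-254, 458), -1)), Pow(Add(Function('a')(Add(-1, 2)), Pow(5, 3)), -1)) = Mul(Add(Add(63, Mul(2, Pow(22, 2)), Mul(45, 22)), Pow(Add(-254, 458), -1)), Pow(Add(Add(4, Mul(-1, Pow(Add(-1, 2), 2))), Pow(5, 3)), -1)) = Mul(Add(Add(63, Mul(2, 484), 990), Pow(204, -1)), Pow(Add(Add(4, Mul(-1, Pow(1, 2))), 125), -1)) = Mul(Add(Add(63, 968, 990), Rational(1, 204)), Pow(Add(Add(4, Mul(-1, 1)), 125), -1)) = Mul(Add(2021, Rational(1, 204)), Pow(Add(Add(4, -1), 125), -1)) = Mul(Rational(412285, 204), Pow(Add(3, 125), -1)) = Mul(Rational(412285, 204), Pow(128, -1)) = Mul(Rational(412285, 204), Rational(1, 128)) = Rational(412285, 26112)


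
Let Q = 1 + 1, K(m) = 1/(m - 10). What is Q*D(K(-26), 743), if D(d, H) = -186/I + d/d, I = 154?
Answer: -32/77 ≈ -0.41558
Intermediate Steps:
K(m) = 1/(-10 + m)
D(d, H) = -16/77 (D(d, H) = -186/154 + d/d = -186*1/154 + 1 = -93/77 + 1 = -16/77)
Q = 2
Q*D(K(-26), 743) = 2*(-16/77) = -32/77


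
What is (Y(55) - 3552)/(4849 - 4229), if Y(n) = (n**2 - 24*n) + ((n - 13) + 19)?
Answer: -893/310 ≈ -2.8806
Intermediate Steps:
Y(n) = 6 + n**2 - 23*n (Y(n) = (n**2 - 24*n) + ((-13 + n) + 19) = (n**2 - 24*n) + (6 + n) = 6 + n**2 - 23*n)
(Y(55) - 3552)/(4849 - 4229) = ((6 + 55**2 - 23*55) - 3552)/(4849 - 4229) = ((6 + 3025 - 1265) - 3552)/620 = (1766 - 3552)*(1/620) = -1786*1/620 = -893/310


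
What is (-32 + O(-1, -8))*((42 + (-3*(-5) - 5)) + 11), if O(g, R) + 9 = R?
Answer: -3087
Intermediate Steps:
O(g, R) = -9 + R
(-32 + O(-1, -8))*((42 + (-3*(-5) - 5)) + 11) = (-32 + (-9 - 8))*((42 + (-3*(-5) - 5)) + 11) = (-32 - 17)*((42 + (15 - 5)) + 11) = -49*((42 + 10) + 11) = -49*(52 + 11) = -49*63 = -3087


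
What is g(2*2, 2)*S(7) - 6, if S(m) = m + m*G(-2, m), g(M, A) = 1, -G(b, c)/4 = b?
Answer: 57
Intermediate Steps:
G(b, c) = -4*b
S(m) = 9*m (S(m) = m + m*(-4*(-2)) = m + m*8 = m + 8*m = 9*m)
g(2*2, 2)*S(7) - 6 = 1*(9*7) - 6 = 1*63 - 6 = 63 - 6 = 57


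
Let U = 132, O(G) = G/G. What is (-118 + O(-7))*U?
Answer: -15444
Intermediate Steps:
O(G) = 1
(-118 + O(-7))*U = (-118 + 1)*132 = -117*132 = -15444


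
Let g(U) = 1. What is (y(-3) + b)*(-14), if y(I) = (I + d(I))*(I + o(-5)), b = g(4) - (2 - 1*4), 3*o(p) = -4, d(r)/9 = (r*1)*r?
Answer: 4690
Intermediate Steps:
d(r) = 9*r² (d(r) = 9*((r*1)*r) = 9*(r*r) = 9*r²)
o(p) = -4/3 (o(p) = (⅓)*(-4) = -4/3)
b = 3 (b = 1 - (2 - 1*4) = 1 - (2 - 4) = 1 - 1*(-2) = 1 + 2 = 3)
y(I) = (-4/3 + I)*(I + 9*I²) (y(I) = (I + 9*I²)*(I - 4/3) = (I + 9*I²)*(-4/3 + I) = (-4/3 + I)*(I + 9*I²))
(y(-3) + b)*(-14) = ((⅓)*(-3)*(-4 - 33*(-3) + 27*(-3)²) + 3)*(-14) = ((⅓)*(-3)*(-4 + 99 + 27*9) + 3)*(-14) = ((⅓)*(-3)*(-4 + 99 + 243) + 3)*(-14) = ((⅓)*(-3)*338 + 3)*(-14) = (-338 + 3)*(-14) = -335*(-14) = 4690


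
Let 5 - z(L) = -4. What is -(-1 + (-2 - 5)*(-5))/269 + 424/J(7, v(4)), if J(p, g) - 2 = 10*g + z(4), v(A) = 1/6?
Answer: 170438/5111 ≈ 33.347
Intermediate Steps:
z(L) = 9 (z(L) = 5 - 1*(-4) = 5 + 4 = 9)
v(A) = ⅙
J(p, g) = 11 + 10*g (J(p, g) = 2 + (10*g + 9) = 2 + (9 + 10*g) = 11 + 10*g)
-(-1 + (-2 - 5)*(-5))/269 + 424/J(7, v(4)) = -(-1 + (-2 - 5)*(-5))/269 + 424/(11 + 10*(⅙)) = -(-1 - 7*(-5))*(1/269) + 424/(11 + 5/3) = -(-1 + 35)*(1/269) + 424/(38/3) = -1*34*(1/269) + 424*(3/38) = -34*1/269 + 636/19 = -34/269 + 636/19 = 170438/5111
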